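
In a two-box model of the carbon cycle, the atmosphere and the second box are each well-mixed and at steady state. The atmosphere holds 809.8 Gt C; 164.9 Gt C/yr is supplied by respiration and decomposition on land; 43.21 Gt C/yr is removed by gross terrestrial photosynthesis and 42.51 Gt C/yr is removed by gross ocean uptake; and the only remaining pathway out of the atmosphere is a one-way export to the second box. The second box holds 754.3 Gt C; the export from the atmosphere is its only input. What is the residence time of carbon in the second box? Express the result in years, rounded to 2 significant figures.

Balance the atmosphere: ΣF_in = 164.90 Gt C/yr.
Export to the second box = ΣF_in − (43.21 + 42.51) = 79.180 Gt C/yr.
At steady state the output of the second box equals its input, 79.180 Gt C/yr.
τ = M / F = 754.3 / 79.180 = 9.526 yr.

9.5 yr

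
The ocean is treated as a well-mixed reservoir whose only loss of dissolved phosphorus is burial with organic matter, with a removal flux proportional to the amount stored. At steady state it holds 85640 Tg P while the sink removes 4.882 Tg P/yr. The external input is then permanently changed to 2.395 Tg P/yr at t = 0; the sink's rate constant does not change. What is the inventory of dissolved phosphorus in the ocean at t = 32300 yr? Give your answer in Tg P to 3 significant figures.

The sink rate constant is k = F₀/M₀ = 4.882/85640 = 5.701×10^-5 yr⁻¹.
Solving dM/dt = F₁ − kM with M(0) = M₀ gives M(t) = F₁/k + (M₀ − F₁/k)·e^(−kt).
F₁/k = 2.395/5.701×10^-5 = 42013 Tg P; kt = 5.701×10^-5 × 32300 = 1.841, e^(−kt) = 0.1586.
M(32300) = 42013 + (85640 − 42013) × 0.1586 = 42013 + 6920 = 48933 Tg P.

48900 Tg P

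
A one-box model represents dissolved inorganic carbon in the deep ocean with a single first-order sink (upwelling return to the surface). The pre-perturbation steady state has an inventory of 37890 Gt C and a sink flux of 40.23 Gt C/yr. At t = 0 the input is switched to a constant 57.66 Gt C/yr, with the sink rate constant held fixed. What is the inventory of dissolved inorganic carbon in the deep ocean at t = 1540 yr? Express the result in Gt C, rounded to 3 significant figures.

The sink rate constant is k = F₀/M₀ = 40.23/37890 = 0.001062 yr⁻¹.
Solving dM/dt = F₁ − kM with M(0) = M₀ gives M(t) = F₁/k + (M₀ − F₁/k)·e^(−kt).
F₁/k = 57.66/0.001062 = 54306 Gt C; kt = 0.001062 × 1540 = 1.635, e^(−kt) = 0.1949.
M(1540) = 54306 + (37890 − 54306) × 0.1949 = 54306 − 3200 = 51106 Gt C.

51100 Gt C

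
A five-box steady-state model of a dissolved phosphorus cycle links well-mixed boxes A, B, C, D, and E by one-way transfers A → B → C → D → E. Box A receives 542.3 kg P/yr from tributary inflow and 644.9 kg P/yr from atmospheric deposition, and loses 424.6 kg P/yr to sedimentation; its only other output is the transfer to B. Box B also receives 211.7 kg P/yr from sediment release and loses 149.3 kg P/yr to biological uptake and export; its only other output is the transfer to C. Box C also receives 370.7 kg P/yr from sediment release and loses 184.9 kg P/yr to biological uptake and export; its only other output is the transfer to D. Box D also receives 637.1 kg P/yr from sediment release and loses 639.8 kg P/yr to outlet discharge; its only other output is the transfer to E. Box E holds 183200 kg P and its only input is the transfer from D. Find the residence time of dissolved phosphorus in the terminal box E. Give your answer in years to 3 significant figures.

Box A: F(A→B) = (542.3 + 644.9) − 424.6 = 762.60 kg P/yr.
Box B: F(B→C) = (762.60 + 211.7) − 149.3 = 825.00 kg P/yr.
Box C: F(C→D) = (825.00 + 370.7) − 184.9 = 1010.8 kg P/yr.
Box D: F(D→E) = (1010.8 + 637.1) − 639.8 = 1008.1 kg P/yr.
Box E throughput = its input = 1008.1 kg P/yr; τ = 183200 / 1008.1 = 181.7 yr.

182 yr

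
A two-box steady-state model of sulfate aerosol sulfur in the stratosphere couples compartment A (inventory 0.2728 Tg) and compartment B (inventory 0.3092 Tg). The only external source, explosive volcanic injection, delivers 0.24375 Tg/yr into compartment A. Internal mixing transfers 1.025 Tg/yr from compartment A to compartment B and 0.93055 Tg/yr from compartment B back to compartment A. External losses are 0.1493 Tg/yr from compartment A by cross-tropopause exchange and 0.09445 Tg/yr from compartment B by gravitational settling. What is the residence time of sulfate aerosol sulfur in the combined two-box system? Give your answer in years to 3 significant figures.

2.39 yr

For the system as a whole, the A↔B exchange is internal and contributes nothing to the throughput; only the external sinks remove mass.
M_total = 0.2728 + 0.3092 = 0.58200 Tg.
ΣF_external_out = 0.1493 + 0.09445 = 0.24375 Tg/yr.
τ = M_total / ΣF_ext = 0.58200 / 0.24375 = 2.388 yr.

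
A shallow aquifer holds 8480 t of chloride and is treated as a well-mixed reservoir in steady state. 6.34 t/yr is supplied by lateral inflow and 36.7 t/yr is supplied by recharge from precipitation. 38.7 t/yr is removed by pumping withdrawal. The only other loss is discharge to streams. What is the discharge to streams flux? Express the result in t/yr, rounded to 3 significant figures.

4.34 t/yr

At steady state ΣF_in = ΣF_out.
ΣF_in = 6.34 + 36.7 = 43.040 t/yr.
Discharge to streams flux = ΣF_in − (38.7) = 43.040 − 38.70 = 4.340 t/yr.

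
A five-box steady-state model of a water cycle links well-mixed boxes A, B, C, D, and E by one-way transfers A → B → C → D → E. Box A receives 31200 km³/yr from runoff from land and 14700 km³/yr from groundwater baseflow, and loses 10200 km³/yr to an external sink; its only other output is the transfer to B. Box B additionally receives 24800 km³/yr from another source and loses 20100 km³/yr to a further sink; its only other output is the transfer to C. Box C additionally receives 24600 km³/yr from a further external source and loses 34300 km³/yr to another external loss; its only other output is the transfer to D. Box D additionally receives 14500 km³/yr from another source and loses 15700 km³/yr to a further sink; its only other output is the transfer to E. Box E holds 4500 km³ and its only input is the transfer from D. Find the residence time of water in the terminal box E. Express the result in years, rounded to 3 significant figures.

Box A: F(A→B) = (31200 + 14700) − 10200 = 35700 km³/yr.
Box B: F(B→C) = (35700 + 24800) − 20100 = 40400 km³/yr.
Box C: F(C→D) = (40400 + 24600) − 34300 = 30700 km³/yr.
Box D: F(D→E) = (30700 + 14500) − 15700 = 29500 km³/yr.
Box E throughput = its input = 29500 km³/yr; τ = 4500 / 29500 = 0.1525 yr.

0.153 yr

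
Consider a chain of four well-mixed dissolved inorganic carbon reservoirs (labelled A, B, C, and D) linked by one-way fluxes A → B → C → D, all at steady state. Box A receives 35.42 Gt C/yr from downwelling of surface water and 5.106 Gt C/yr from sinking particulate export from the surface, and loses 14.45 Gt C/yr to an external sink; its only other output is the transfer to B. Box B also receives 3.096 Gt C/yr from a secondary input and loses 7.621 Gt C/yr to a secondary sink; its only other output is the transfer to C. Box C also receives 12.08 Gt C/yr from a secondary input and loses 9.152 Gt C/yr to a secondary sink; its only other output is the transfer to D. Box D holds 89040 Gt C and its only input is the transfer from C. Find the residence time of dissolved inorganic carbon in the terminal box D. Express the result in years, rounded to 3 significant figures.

3640 yr

Box A: F(A→B) = (35.42 + 5.106) − 14.45 = 26.076 Gt C/yr.
Box B: F(B→C) = (26.076 + 3.096) − 7.621 = 21.551 Gt C/yr.
Box C: F(C→D) = (21.551 + 12.08) − 9.152 = 24.479 Gt C/yr.
Box D throughput = its input = 24.479 Gt C/yr; τ = 89040 / 24.479 = 3637 yr.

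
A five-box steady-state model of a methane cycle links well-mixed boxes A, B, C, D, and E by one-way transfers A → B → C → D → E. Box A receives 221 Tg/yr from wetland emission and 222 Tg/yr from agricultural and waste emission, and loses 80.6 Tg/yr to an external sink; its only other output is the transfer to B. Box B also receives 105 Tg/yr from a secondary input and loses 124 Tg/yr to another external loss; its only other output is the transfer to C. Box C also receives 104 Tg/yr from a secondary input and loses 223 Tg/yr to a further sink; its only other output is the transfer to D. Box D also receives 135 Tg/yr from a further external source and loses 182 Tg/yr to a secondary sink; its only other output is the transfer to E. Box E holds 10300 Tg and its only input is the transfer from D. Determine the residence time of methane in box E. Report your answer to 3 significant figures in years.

Box A: F(A→B) = (221 + 222) − 80.6 = 362.40 Tg/yr.
Box B: F(B→C) = (362.40 + 105) − 124 = 343.40 Tg/yr.
Box C: F(C→D) = (343.40 + 104) − 223 = 224.40 Tg/yr.
Box D: F(D→E) = (224.40 + 135) − 182 = 177.40 Tg/yr.
Box E throughput = its input = 177.40 Tg/yr; τ = 10300 / 177.40 = 58.06 yr.

58.1 yr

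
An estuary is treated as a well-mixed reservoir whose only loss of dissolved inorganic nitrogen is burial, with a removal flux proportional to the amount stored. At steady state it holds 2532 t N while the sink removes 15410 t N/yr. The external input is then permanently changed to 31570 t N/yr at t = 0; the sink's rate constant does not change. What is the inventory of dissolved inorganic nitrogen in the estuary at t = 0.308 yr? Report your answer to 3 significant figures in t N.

4780 t N

Residence time τ = M₀/F₀ = 0.1643 yr. The eventual steady state is M_∞ = M₀·(F₁/F₀) = 2532 × 31570/15410 = 5187.2 t N.
The anomaly ΔM(t) = M(t) − M_∞ decays as ΔM₀·e^(−t/τ) with ΔM₀ = 2532 − 5187.2 = −2655 t N.
At t = 0.308 yr, e^(−t/τ) = e^(−1.875) = 0.1534, so ΔM = −407.4 t N and M = 5187.2 − 407.4 = 4779.8 t N.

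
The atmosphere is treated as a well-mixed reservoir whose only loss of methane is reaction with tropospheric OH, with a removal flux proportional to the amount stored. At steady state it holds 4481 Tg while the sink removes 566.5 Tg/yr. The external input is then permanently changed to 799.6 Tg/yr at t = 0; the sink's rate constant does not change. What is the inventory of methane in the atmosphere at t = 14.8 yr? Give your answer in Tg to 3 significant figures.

6040 Tg

τ = M₀/F₀ = 4481/566.5 = 7.910 yr; rate constant k = 1/τ.
New steady state M_∞ = F₁/k = F₁·τ = 799.6 × 7.910 = 6324.8 Tg.
M(t) = M_∞ + (M₀ − M_∞)·e^(−t/τ); t/τ = 14.8/7.910 = 1.871, so e^(−t/τ) = 0.1540.
M(t) = 6324.8 − 1844 × 0.1540 = 6040.9 Tg.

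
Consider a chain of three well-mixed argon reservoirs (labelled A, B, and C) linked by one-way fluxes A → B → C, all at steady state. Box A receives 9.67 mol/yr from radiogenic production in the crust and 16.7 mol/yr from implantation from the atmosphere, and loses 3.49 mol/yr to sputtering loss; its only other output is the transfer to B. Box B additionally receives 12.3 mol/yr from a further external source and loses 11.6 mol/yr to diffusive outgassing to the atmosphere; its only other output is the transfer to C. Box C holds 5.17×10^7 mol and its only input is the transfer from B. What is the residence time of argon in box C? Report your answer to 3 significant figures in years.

Box A: F(A→B) = (9.67 + 16.7) − 3.49 = 22.880 mol/yr.
Box B: F(B→C) = (22.880 + 12.3) − 11.6 = 23.580 mol/yr.
Box C throughput = its input = 23.580 mol/yr; τ = 5.17×10^7 / 23.580 = 2.193×10^6 yr.

2.19×10^6 yr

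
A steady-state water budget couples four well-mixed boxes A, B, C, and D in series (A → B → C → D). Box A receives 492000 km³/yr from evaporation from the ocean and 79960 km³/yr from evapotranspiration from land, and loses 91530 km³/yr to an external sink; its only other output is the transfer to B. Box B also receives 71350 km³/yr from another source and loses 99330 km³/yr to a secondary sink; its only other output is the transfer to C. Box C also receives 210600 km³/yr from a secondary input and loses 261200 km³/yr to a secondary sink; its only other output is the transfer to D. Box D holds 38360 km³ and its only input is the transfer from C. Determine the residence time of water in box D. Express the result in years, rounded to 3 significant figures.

Box A: F(A→B) = (492000 + 79960) − 91530 = 480430 km³/yr.
Box B: F(B→C) = (480430 + 71350) − 99330 = 452450 km³/yr.
Box C: F(C→D) = (452450 + 210600) − 261200 = 401850 km³/yr.
Box D throughput = its input = 401850 km³/yr; τ = 38360 / 401850 = 0.09546 yr.

0.0955 yr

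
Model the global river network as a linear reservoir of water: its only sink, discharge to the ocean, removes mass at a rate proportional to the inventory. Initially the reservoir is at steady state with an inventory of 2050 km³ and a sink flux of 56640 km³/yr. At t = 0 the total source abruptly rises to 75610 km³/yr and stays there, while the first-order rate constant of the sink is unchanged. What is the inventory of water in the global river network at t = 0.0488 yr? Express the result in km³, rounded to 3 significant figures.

Residence time τ = M₀/F₀ = 0.03619 yr. The eventual steady state is M_∞ = M₀·(F₁/F₀) = 2050 × 75610/56640 = 2736.6 km³.
The anomaly ΔM(t) = M(t) − M_∞ decays as ΔM₀·e^(−t/τ) with ΔM₀ = 2050 − 2736.6 = −686.6 km³.
At t = 0.0488 yr, e^(−t/τ) = e^(−1.348) = 0.2597, so ΔM = −178.3 km³ and M = 2736.6 − 178.3 = 2558.3 km³.

2560 km³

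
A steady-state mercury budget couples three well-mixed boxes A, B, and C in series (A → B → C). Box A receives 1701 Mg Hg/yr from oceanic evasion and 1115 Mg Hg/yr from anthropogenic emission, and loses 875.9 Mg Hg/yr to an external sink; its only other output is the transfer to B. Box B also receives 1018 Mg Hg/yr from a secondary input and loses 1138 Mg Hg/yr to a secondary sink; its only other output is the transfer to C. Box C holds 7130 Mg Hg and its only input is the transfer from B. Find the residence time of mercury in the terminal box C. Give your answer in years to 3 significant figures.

3.92 yr

Box A: F(A→B) = (1701 + 1115) − 875.9 = 1940.1 Mg Hg/yr.
Box B: F(B→C) = (1940.1 + 1018) − 1138 = 1820.1 Mg Hg/yr.
Box C throughput = its input = 1820.1 Mg Hg/yr; τ = 7130 / 1820.1 = 3.917 yr.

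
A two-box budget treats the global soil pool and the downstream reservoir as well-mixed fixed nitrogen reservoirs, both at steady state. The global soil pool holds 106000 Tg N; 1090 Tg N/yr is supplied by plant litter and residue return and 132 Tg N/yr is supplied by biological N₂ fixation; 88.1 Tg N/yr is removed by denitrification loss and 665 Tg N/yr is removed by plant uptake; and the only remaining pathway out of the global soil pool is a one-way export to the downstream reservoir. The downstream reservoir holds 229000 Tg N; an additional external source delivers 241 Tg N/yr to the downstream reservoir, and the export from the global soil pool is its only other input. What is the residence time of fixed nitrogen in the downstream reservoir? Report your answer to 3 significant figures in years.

Balance the global soil pool: ΣF_in = 1090 + 132 = 1222.0 Tg N/yr.
Export to the downstream reservoir = ΣF_in − (88.1 + 665) = 468.90 Tg N/yr.
Total input to the downstream reservoir = 468.90 + 241 = 709.90 Tg N/yr; at steady state this equals its total output.
τ = M / F = 229000 / 709.90 = 322.6 yr.

323 yr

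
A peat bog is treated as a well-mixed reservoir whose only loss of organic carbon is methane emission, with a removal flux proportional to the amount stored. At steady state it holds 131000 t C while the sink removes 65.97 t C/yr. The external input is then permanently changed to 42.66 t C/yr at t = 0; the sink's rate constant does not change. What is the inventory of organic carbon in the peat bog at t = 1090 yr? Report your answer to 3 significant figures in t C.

111000 t C

τ = M₀/F₀ = 131000/65.97 = 1986 yr; rate constant k = 1/τ.
New steady state M_∞ = F₁/k = F₁·τ = 42.66 × 1986 = 84712 t C.
M(t) = M_∞ + (M₀ − M_∞)·e^(−t/τ); t/τ = 1090/1986 = 0.5489, so e^(−t/τ) = 0.5776.
M(t) = 84712 + 46290 × 0.5776 = 111450 t C.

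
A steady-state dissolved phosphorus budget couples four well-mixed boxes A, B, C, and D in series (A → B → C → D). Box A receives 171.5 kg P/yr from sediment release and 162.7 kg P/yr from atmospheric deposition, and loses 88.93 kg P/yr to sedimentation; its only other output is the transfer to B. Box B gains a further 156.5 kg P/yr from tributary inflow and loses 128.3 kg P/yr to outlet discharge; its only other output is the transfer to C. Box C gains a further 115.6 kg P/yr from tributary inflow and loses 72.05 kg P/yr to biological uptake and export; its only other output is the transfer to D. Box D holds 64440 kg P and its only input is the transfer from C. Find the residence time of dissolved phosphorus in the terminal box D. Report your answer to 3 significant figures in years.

Box A: F(A→B) = (171.5 + 162.7) − 88.93 = 245.27 kg P/yr.
Box B: F(B→C) = (245.27 + 156.5) − 128.3 = 273.47 kg P/yr.
Box C: F(C→D) = (273.47 + 115.6) − 72.05 = 317.02 kg P/yr.
Box D throughput = its input = 317.02 kg P/yr; τ = 64440 / 317.02 = 203.3 yr.

203 yr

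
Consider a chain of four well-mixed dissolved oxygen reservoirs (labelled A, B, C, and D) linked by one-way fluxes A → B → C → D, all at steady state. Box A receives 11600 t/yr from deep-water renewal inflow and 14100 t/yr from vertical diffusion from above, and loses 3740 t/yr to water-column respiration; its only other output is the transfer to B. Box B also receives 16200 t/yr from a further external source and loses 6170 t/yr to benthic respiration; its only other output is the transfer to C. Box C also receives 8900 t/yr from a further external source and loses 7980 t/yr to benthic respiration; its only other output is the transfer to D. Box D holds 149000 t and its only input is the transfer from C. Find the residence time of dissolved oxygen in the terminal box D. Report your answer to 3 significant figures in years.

4.53 yr

Box A: F(A→B) = (11600 + 14100) − 3740 = 21960 t/yr.
Box B: F(B→C) = (21960 + 16200) − 6170 = 31990 t/yr.
Box C: F(C→D) = (31990 + 8900) − 7980 = 32910 t/yr.
Box D throughput = its input = 32910 t/yr; τ = 149000 / 32910 = 4.527 yr.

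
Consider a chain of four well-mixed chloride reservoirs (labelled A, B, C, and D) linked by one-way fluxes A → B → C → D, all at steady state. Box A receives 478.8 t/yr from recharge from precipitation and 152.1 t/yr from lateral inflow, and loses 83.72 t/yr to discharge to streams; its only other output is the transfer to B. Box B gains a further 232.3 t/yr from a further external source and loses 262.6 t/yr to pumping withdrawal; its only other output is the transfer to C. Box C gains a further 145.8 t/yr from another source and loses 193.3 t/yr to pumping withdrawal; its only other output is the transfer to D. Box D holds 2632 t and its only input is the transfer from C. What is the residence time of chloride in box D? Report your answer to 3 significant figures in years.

Box A: F(A→B) = (478.8 + 152.1) − 83.72 = 547.18 t/yr.
Box B: F(B→C) = (547.18 + 232.3) − 262.6 = 516.88 t/yr.
Box C: F(C→D) = (516.88 + 145.8) − 193.3 = 469.38 t/yr.
Box D throughput = its input = 469.38 t/yr; τ = 2632 / 469.38 = 5.607 yr.

5.61 yr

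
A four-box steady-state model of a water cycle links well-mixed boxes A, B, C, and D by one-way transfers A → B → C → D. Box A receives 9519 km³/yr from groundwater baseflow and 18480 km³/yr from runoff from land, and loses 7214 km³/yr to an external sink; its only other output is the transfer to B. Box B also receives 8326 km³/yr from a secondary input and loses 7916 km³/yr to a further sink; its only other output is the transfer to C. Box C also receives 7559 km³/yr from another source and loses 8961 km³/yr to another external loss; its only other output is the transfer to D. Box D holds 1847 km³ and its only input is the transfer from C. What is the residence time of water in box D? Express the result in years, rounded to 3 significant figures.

0.0933 yr

Box A: F(A→B) = (9519 + 18480) − 7214 = 20785 km³/yr.
Box B: F(B→C) = (20785 + 8326) − 7916 = 21195 km³/yr.
Box C: F(C→D) = (21195 + 7559) − 8961 = 19793 km³/yr.
Box D throughput = its input = 19793 km³/yr; τ = 1847 / 19793 = 0.09332 yr.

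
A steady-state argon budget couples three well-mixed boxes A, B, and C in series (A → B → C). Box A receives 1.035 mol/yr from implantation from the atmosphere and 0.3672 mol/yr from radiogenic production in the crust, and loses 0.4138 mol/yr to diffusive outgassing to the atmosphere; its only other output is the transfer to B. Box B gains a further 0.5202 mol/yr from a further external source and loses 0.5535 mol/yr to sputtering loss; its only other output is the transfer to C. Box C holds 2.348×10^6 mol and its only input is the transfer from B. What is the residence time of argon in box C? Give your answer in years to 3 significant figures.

Box A: F(A→B) = (1.035 + 0.3672) − 0.4138 = 0.98840 mol/yr.
Box B: F(B→C) = (0.98840 + 0.5202) − 0.5535 = 0.95510 mol/yr.
Box C throughput = its input = 0.95510 mol/yr; τ = 2.348×10^6 / 0.95510 = 2.458×10^6 yr.

2.46×10^6 yr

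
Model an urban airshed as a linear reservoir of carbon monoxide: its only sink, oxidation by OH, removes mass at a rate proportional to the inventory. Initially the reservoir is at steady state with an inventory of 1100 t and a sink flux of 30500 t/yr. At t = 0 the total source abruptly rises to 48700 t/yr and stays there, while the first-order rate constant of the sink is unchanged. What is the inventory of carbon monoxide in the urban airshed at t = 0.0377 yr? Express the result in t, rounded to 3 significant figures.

1530 t

The sink rate constant is k = F₀/M₀ = 30500/1100 = 27.73 yr⁻¹.
Solving dM/dt = F₁ − kM with M(0) = M₀ gives M(t) = F₁/k + (M₀ − F₁/k)·e^(−kt).
F₁/k = 48700/27.73 = 1756.4 t; kt = 27.73 × 0.0377 = 1.045, e^(−kt) = 0.3516.
M(0.0377) = 1756.4 + (1100 − 1756.4) × 0.3516 = 1756.4 − 230.8 = 1525.6 t.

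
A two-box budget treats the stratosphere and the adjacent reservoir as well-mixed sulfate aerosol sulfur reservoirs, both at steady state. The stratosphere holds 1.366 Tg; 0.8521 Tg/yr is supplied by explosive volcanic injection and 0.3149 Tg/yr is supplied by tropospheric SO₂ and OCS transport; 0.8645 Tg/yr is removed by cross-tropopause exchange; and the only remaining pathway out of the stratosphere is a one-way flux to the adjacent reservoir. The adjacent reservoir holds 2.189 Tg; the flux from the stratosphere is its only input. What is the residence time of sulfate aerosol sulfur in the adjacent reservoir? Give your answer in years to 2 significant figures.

7.2 yr

Balance the stratosphere: ΣF_in = 0.8521 + 0.3149 = 1.1670 Tg/yr.
Flux to the adjacent reservoir = ΣF_in − (0.8645) = 0.30250 Tg/yr.
At steady state the output of the adjacent reservoir equals its input, 0.30250 Tg/yr.
τ = M / F = 2.189 / 0.30250 = 7.236 yr.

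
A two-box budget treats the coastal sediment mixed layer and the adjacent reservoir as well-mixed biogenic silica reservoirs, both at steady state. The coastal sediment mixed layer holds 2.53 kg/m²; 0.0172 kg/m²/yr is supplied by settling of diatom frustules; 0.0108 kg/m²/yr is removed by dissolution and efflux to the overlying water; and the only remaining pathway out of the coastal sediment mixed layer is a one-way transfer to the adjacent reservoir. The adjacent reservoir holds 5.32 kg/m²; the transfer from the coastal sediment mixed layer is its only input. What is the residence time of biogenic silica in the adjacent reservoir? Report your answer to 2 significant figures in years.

Balance the coastal sediment mixed layer: ΣF_in = 0.017200 kg/m²/yr.
Transfer to the adjacent reservoir = ΣF_in − (0.0108) = 0.0064000 kg/m²/yr.
At steady state the output of the adjacent reservoir equals its input, 0.0064000 kg/m²/yr.
τ = M / F = 5.32 / 0.0064000 = 831.3 yr.

830 yr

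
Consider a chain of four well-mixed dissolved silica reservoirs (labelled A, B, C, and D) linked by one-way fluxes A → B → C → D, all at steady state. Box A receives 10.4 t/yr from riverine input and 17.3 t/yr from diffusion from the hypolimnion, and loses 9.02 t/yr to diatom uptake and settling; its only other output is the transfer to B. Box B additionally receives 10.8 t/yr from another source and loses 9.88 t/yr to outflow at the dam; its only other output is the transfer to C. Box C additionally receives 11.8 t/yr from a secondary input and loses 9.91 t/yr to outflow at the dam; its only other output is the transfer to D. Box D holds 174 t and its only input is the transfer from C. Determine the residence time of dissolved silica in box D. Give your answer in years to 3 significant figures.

8.10 yr

Box A: F(A→B) = (10.4 + 17.3) − 9.02 = 18.680 t/yr.
Box B: F(B→C) = (18.680 + 10.8) − 9.88 = 19.600 t/yr.
Box C: F(C→D) = (19.600 + 11.8) − 9.91 = 21.490 t/yr.
Box D throughput = its input = 21.490 t/yr; τ = 174 / 21.490 = 8.097 yr.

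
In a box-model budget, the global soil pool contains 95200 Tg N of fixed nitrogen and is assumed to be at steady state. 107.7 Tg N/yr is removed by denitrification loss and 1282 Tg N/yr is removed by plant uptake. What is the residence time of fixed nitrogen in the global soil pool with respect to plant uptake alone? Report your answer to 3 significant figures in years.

74.3 yr

Residence time with respect to a single sink: τ = M / F_sink.
τ = 95200 / 1282 = 74.26 yr.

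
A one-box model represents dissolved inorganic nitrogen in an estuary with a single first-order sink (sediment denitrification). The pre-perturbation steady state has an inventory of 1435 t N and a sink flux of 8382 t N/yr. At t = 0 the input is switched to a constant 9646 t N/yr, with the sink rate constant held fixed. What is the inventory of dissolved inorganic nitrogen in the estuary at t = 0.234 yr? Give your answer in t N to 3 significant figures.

1600 t N

Residence time τ = M₀/F₀ = 0.1712 yr. The eventual steady state is M_∞ = M₀·(F₁/F₀) = 1435 × 9646/8382 = 1651.4 t N.
The anomaly ΔM(t) = M(t) − M_∞ decays as ΔM₀·e^(−t/τ) with ΔM₀ = 1435 − 1651.4 = −216.4 t N.
At t = 0.234 yr, e^(−t/τ) = e^(−1.367) = 0.2549, so ΔM = −55.16 t N and M = 1651.4 − 55.16 = 1596.2 t N.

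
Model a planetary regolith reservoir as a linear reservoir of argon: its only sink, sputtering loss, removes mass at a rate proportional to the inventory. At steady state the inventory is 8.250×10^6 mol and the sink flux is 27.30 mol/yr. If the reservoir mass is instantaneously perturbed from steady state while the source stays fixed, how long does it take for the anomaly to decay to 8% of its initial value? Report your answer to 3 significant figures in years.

For a linear reservoir the anomaly decays as exp(−t/τ) with τ = M/F = 8.250×10^6/27.30 = 302200 yr.
exp(−t/τ) = 0.08 ⇒ t = −τ ln(0.08) = 302200 × 2.526 = 763300 yr.

763000 yr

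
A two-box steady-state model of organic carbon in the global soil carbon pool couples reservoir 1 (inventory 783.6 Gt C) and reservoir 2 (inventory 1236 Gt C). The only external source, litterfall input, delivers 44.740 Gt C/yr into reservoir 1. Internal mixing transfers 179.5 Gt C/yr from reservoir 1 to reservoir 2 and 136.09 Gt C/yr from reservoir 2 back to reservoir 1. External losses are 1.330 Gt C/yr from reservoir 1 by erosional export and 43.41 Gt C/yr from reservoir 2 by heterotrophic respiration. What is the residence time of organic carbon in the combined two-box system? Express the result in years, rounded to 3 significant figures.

Treat the two boxes together as one reservoir: the mixing fluxes between them are internal recycling, so τ = ΣM / Σ(external losses).
M_total = 783.6 + 1236 = 2019.6 Gt C.
ΣF_external_out = 1.330 + 43.41 = 44.740 Gt C/yr.
τ = M_total / ΣF_ext = 2019.6 / 44.740 = 45.14 yr.

45.1 yr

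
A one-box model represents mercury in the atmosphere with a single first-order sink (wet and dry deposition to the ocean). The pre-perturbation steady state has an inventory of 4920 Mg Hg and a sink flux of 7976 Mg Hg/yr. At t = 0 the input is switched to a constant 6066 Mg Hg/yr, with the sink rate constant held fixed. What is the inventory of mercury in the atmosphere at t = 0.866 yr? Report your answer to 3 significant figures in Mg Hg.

4030 Mg Hg

Residence time τ = M₀/F₀ = 0.6169 yr. The eventual steady state is M_∞ = M₀·(F₁/F₀) = 4920 × 6066/7976 = 3741.8 Mg Hg.
The anomaly ΔM(t) = M(t) − M_∞ decays as ΔM₀·e^(−t/τ) with ΔM₀ = 4920 − 3741.8 = 1178 Mg Hg.
At t = 0.866 yr, e^(−t/τ) = e^(−1.404) = 0.2456, so ΔM = 289.4 Mg Hg and M = 3741.8 + 289.4 = 4031.2 Mg Hg.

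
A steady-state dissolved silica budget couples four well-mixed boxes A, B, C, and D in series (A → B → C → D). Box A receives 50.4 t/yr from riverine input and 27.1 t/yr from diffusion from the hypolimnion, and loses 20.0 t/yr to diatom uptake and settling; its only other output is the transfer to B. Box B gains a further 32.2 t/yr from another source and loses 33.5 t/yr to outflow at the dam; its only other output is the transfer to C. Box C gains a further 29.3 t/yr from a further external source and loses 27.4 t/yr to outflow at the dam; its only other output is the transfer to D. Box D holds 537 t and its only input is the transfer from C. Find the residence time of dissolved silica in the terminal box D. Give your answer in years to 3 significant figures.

9.24 yr

Box A: F(A→B) = (50.4 + 27.1) − 20.0 = 57.500 t/yr.
Box B: F(B→C) = (57.500 + 32.2) − 33.5 = 56.200 t/yr.
Box C: F(C→D) = (56.200 + 29.3) − 27.4 = 58.100 t/yr.
Box D throughput = its input = 58.100 t/yr; τ = 537 / 58.100 = 9.243 yr.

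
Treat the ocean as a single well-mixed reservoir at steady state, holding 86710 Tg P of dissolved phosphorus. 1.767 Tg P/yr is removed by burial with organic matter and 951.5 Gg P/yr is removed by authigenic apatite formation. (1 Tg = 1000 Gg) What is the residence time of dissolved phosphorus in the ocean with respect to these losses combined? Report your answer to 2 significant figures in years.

32000 yr

Convert the authigenic apatite formation flux: 951.5 Gg P/yr = 0.9515 Tg P/yr.
Total removal = 1.767 + 0.9515 = 2.7185 Tg P/yr.
τ = M / ΣF_out = 86710 / 2.7185 = 31900 yr.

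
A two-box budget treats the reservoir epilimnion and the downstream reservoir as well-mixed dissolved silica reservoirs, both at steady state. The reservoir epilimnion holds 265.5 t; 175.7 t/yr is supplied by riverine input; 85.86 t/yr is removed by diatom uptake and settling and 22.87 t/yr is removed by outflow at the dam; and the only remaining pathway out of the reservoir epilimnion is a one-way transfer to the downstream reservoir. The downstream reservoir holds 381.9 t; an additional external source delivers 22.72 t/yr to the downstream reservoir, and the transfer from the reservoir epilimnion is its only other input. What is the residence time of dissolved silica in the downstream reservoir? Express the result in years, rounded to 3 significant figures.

4.26 yr

Balance the reservoir epilimnion: ΣF_in = 175.70 t/yr.
Transfer to the downstream reservoir = ΣF_in − (85.86 + 22.87) = 66.970 t/yr.
Total input to the downstream reservoir = 66.970 + 22.72 = 89.690 t/yr; at steady state this equals its total output.
τ = M / F = 381.9 / 89.690 = 4.258 yr.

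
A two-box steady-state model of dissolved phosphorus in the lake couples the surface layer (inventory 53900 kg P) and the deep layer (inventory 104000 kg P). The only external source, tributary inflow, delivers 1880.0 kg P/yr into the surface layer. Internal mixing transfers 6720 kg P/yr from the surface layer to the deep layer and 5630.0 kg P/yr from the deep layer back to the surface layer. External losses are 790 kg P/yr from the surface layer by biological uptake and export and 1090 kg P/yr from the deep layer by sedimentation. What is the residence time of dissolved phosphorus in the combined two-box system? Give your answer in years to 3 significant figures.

84.0 yr

Residence time in the combined system uses the total inventory and the total *external* removal — internal exchanges between the two boxes cancel.
M_total = 53900 + 104000 = 157900 kg P.
ΣF_external_out = 790 + 1090 = 1880.0 kg P/yr.
τ = M_total / ΣF_ext = 157900 / 1880.0 = 83.99 yr.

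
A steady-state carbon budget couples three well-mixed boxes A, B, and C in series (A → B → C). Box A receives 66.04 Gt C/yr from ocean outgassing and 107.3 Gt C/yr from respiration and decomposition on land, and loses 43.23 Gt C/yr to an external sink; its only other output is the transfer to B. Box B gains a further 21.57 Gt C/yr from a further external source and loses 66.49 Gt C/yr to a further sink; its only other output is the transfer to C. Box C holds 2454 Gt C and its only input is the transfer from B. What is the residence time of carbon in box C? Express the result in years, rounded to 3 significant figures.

28.8 yr

Box A: F(A→B) = (66.04 + 107.3) − 43.23 = 130.11 Gt C/yr.
Box B: F(B→C) = (130.11 + 21.57) − 66.49 = 85.190 Gt C/yr.
Box C throughput = its input = 85.190 Gt C/yr; τ = 2454 / 85.190 = 28.81 yr.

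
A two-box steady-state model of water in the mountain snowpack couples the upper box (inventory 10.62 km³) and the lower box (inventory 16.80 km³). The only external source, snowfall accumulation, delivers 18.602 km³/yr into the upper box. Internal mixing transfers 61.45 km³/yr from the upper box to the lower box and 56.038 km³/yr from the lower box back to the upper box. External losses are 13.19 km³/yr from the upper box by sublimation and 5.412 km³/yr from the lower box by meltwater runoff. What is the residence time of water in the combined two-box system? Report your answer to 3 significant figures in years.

1.47 yr

Treat the two boxes together as one reservoir: the mixing fluxes between them are internal recycling, so τ = ΣM / Σ(external losses).
M_total = 10.62 + 16.80 = 27.420 km³.
ΣF_external_out = 13.19 + 5.412 = 18.602 km³/yr.
τ = M_total / ΣF_ext = 27.420 / 18.602 = 1.474 yr.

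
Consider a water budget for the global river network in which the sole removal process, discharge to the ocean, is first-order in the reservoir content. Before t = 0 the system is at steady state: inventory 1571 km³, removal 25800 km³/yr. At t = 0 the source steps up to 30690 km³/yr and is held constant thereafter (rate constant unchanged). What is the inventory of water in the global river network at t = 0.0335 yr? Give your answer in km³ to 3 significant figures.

1700 km³

Residence time τ = M₀/F₀ = 0.06089 yr. The eventual steady state is M_∞ = M₀·(F₁/F₀) = 1571 × 30690/25800 = 1868.8 km³.
The anomaly ΔM(t) = M(t) − M_∞ decays as ΔM₀·e^(−t/τ) with ΔM₀ = 1571 − 1868.8 = −297.8 km³.
At t = 0.0335 yr, e^(−t/τ) = e^(−0.5502) = 0.5769, so ΔM = −171.8 km³ and M = 1868.8 − 171.8 = 1697.0 km³.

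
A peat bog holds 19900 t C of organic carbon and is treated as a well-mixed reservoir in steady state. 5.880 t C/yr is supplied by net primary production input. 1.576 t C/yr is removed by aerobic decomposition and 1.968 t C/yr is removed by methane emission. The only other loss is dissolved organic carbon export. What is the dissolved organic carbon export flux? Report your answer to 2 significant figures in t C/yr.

At steady state ΣF_in = ΣF_out.
ΣF_in = 5.8800 t C/yr.
Dissolved organic carbon export flux = ΣF_in − (1.576 + 1.968) = 5.8800 − 3.544 = 2.336 t C/yr.

2.3 t C/yr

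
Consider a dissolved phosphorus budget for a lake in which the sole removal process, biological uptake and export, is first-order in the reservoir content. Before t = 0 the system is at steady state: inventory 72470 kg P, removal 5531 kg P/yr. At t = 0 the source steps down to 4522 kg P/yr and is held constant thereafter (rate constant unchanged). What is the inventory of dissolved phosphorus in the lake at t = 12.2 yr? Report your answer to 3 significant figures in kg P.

64500 kg P

Residence time τ = M₀/F₀ = 13.10 yr. The eventual steady state is M_∞ = M₀·(F₁/F₀) = 72470 × 4522/5531 = 59250 kg P.
The anomaly ΔM(t) = M(t) − M_∞ decays as ΔM₀·e^(−t/τ) with ΔM₀ = 72470 − 59250 = 13220 kg P.
At t = 12.2 yr, e^(−t/τ) = e^(−0.9311) = 0.3941, so ΔM = 5210 kg P and M = 59250 + 5210 = 64460 kg P.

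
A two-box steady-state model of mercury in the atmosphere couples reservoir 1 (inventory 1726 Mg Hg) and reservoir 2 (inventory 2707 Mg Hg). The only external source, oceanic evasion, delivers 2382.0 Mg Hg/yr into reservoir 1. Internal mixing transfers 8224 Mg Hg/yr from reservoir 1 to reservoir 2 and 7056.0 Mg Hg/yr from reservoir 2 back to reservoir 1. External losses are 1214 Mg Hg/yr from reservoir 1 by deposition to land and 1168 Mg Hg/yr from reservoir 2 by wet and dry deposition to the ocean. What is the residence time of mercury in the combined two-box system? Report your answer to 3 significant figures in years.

For the system as a whole, the A↔B exchange is internal and contributes nothing to the throughput; only the external sinks remove mass.
M_total = 1726 + 2707 = 4433.0 Mg Hg.
ΣF_external_out = 1214 + 1168 = 2382.0 Mg Hg/yr.
τ = M_total / ΣF_ext = 4433.0 / 2382.0 = 1.861 yr.

1.86 yr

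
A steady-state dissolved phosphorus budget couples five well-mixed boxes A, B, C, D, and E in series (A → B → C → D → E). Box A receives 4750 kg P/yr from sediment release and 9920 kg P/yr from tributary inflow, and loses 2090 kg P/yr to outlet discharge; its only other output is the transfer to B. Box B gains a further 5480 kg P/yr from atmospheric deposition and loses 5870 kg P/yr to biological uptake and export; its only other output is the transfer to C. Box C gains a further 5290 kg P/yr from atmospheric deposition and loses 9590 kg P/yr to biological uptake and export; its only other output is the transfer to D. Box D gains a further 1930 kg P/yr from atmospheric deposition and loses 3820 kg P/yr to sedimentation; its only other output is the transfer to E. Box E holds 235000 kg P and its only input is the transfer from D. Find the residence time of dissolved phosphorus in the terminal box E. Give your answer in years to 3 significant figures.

39.2 yr

Box A: F(A→B) = (4750 + 9920) − 2090 = 12580 kg P/yr.
Box B: F(B→C) = (12580 + 5480) − 5870 = 12190 kg P/yr.
Box C: F(C→D) = (12190 + 5290) − 9590 = 7890.0 kg P/yr.
Box D: F(D→E) = (7890.0 + 1930) − 3820 = 6000.0 kg P/yr.
Box E throughput = its input = 6000.0 kg P/yr; τ = 235000 / 6000.0 = 39.17 yr.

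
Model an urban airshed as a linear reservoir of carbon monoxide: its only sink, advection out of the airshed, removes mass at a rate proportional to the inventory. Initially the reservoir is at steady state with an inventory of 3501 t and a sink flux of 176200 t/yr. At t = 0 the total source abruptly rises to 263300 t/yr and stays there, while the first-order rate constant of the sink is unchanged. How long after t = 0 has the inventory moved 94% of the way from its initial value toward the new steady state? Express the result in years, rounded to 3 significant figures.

τ = M₀/F₀ = 3501/176200 = 0.01987 yr.
The remaining gap fraction is e^(−t/τ); 94% covered ⇒ e^(−t/τ) = 0.0600.
t = −τ ln(0.0600) = 0.01987 × 2.813 = 0.05590 yr.

0.0559 yr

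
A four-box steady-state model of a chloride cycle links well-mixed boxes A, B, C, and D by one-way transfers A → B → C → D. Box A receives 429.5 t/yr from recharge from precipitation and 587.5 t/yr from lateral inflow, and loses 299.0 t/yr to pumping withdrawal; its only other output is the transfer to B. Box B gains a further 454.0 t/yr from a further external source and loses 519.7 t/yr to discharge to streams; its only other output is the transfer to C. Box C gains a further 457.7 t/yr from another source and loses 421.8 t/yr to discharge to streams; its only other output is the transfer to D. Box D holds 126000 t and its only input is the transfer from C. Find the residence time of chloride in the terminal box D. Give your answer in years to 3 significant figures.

Box A: F(A→B) = (429.5 + 587.5) − 299.0 = 718.00 t/yr.
Box B: F(B→C) = (718.00 + 454.0) − 519.7 = 652.30 t/yr.
Box C: F(C→D) = (652.30 + 457.7) − 421.8 = 688.20 t/yr.
Box D throughput = its input = 688.20 t/yr; τ = 126000 / 688.20 = 183.1 yr.

183 yr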